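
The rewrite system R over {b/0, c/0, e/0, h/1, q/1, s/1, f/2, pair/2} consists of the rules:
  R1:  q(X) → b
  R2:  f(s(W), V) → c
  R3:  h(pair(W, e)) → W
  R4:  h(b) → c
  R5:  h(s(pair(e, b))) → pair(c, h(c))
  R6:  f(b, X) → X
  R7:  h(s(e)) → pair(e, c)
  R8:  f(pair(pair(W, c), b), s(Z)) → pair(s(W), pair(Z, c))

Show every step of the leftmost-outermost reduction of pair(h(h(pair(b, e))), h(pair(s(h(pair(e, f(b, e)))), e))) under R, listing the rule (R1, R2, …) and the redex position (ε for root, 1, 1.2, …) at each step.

pair(c, s(e))

1. pair(h(h(pair(b, e))), h(pair(s(h(pair(e, f(b, e)))), e)))  →  pair(h(b), h(pair(s(h(pair(e, f(b, e)))), e)))   [R3 at 1.1]
2. pair(h(b), h(pair(s(h(pair(e, f(b, e)))), e)))  →  pair(c, h(pair(s(h(pair(e, f(b, e)))), e)))   [R4 at 1]
3. pair(c, h(pair(s(h(pair(e, f(b, e)))), e)))  →  pair(c, s(h(pair(e, f(b, e)))))   [R3 at 2]
4. pair(c, s(h(pair(e, f(b, e)))))  →  pair(c, s(h(pair(e, e))))   [R6 at 2.1.1.2]
5. pair(c, s(h(pair(e, e))))  →  pair(c, s(e))   [R3 at 2.1]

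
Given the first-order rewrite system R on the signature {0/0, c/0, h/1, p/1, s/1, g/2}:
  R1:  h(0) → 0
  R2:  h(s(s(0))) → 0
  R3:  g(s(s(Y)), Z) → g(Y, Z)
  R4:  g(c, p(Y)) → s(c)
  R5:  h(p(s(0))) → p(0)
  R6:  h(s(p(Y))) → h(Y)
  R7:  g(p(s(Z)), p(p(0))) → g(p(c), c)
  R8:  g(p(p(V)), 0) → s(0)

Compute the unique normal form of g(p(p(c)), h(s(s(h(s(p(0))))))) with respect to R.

s(0)

1. g(p(p(c)), h(s(s(h(s(p(0)))))))  →  g(p(p(c)), h(s(s(h(0)))))   [R6 at 2.1.1.1]
2. g(p(p(c)), h(s(s(h(0)))))  →  g(p(p(c)), h(s(s(0))))   [R1 at 2.1.1.1]
3. g(p(p(c)), h(s(s(0))))  →  g(p(p(c)), 0)   [R2 at 2]
4. g(p(p(c)), 0)  →  s(0)   [R8 at ε]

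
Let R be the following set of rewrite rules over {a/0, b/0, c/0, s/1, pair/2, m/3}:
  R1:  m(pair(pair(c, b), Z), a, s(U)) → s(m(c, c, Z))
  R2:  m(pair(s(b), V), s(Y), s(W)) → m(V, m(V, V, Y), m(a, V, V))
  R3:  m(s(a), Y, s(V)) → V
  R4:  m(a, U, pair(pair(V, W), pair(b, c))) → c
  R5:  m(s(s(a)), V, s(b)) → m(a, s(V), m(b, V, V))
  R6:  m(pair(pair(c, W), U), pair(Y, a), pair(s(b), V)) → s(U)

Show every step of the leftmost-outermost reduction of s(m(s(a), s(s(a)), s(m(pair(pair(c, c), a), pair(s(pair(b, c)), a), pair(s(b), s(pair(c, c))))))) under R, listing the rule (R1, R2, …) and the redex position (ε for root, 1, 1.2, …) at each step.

s(s(a))

1. s(m(s(a), s(s(a)), s(m(pair(pair(c, c), a), pair(s(pair(b, c)), a), pair(s(b), s(pair(c, c)))))))  →  s(m(pair(pair(c, c), a), pair(s(pair(b, c)), a), pair(s(b), s(pair(c, c)))))   [R3 at 1]
2. s(m(pair(pair(c, c), a), pair(s(pair(b, c)), a), pair(s(b), s(pair(c, c)))))  →  s(s(a))   [R6 at 1]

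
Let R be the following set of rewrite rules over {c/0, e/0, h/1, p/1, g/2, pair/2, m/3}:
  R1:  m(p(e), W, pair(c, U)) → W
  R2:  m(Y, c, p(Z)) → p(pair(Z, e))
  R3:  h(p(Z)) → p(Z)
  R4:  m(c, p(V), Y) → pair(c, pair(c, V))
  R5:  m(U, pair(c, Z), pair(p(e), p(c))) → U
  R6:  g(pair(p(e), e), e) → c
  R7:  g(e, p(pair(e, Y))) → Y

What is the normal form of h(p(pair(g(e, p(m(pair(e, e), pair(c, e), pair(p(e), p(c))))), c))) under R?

p(pair(e, c))

1. h(p(pair(g(e, p(m(pair(e, e), pair(c, e), pair(p(e), p(c))))), c)))  →  p(pair(g(e, p(m(pair(e, e), pair(c, e), pair(p(e), p(c))))), c))   [R3 at ε]
2. p(pair(g(e, p(m(pair(e, e), pair(c, e), pair(p(e), p(c))))), c))  →  p(pair(g(e, p(pair(e, e))), c))   [R5 at 1.1.2.1]
3. p(pair(g(e, p(pair(e, e))), c))  →  p(pair(e, c))   [R7 at 1.1]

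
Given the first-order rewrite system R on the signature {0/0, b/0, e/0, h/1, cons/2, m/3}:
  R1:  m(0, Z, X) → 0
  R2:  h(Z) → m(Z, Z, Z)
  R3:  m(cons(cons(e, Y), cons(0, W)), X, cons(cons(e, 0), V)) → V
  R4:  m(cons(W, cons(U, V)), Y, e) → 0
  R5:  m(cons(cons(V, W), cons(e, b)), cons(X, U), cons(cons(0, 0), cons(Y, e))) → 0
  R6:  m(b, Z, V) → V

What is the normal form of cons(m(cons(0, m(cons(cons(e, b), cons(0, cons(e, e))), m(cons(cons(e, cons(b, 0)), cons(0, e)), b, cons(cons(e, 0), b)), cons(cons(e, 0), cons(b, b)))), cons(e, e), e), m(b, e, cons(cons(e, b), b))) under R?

cons(0, cons(cons(e, b), b))

1. cons(m(cons(0, m(cons(cons(e, b), cons(0, cons(e, e))), m(cons(cons(e, cons(b, 0)), cons(0, e)), b, cons(cons(e, 0), b)), cons(cons(e, 0), cons(b, b)))), cons(e, e), e), m(b, e, cons(cons(e, b), b)))  →  cons(m(cons(0, cons(b, b)), cons(e, e), e), m(b, e, cons(cons(e, b), b)))   [R3 at 1.1.2]
2. cons(m(cons(0, cons(b, b)), cons(e, e), e), m(b, e, cons(cons(e, b), b)))  →  cons(0, m(b, e, cons(cons(e, b), b)))   [R4 at 1]
3. cons(0, m(b, e, cons(cons(e, b), b)))  →  cons(0, cons(cons(e, b), b))   [R6 at 2]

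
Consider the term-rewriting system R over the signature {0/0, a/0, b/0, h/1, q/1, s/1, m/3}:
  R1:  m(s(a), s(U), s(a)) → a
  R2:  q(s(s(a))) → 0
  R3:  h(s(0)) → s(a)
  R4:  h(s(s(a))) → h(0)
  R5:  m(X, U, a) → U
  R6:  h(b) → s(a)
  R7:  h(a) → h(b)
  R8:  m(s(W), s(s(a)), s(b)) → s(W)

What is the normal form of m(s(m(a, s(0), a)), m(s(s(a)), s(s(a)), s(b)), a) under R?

s(s(a))

1. m(s(m(a, s(0), a)), m(s(s(a)), s(s(a)), s(b)), a)  →  m(s(s(a)), s(s(a)), s(b))   [R5 at ε]
2. m(s(s(a)), s(s(a)), s(b))  →  s(s(a))   [R8 at ε]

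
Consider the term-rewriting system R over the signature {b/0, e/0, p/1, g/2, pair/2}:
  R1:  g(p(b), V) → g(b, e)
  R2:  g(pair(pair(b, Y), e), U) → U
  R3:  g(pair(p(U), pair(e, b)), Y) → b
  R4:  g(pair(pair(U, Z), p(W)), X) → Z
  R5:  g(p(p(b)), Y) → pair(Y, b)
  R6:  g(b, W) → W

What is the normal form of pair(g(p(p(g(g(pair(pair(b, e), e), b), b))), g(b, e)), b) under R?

1. pair(g(p(p(g(g(pair(pair(b, e), e), b), b))), g(b, e)), b)  →  pair(g(p(p(g(b, b))), g(b, e)), b)   [R2 at 1.1.1.1.1]
2. pair(g(p(p(g(b, b))), g(b, e)), b)  →  pair(g(p(p(b)), g(b, e)), b)   [R6 at 1.1.1.1]
3. pair(g(p(p(b)), g(b, e)), b)  →  pair(pair(g(b, e), b), b)   [R5 at 1]
4. pair(pair(g(b, e), b), b)  →  pair(pair(e, b), b)   [R6 at 1.1]

pair(pair(e, b), b)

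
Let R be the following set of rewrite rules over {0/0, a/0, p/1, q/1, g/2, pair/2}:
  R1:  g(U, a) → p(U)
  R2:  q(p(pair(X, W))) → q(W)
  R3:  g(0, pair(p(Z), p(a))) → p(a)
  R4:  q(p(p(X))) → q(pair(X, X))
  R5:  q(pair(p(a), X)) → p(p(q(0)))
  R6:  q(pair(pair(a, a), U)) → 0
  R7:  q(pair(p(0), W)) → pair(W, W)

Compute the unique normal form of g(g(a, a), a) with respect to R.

1. g(g(a, a), a)  →  p(g(a, a))   [R1 at ε]
2. p(g(a, a))  →  p(p(a))   [R1 at 1]

p(p(a))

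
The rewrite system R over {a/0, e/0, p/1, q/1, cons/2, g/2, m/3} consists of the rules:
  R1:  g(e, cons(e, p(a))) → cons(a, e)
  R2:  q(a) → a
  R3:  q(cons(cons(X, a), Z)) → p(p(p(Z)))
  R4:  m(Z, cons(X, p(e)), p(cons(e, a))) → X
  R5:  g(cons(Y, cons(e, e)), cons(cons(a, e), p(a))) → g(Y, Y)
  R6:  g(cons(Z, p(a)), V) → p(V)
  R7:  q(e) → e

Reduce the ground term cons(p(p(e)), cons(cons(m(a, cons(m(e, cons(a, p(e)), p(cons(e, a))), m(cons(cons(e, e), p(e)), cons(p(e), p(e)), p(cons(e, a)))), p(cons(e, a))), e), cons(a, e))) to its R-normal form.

1. cons(p(p(e)), cons(cons(m(a, cons(m(e, cons(a, p(e)), p(cons(e, a))), m(cons(cons(e, e), p(e)), cons(p(e), p(e)), p(cons(e, a)))), p(cons(e, a))), e), cons(a, e)))  →  cons(p(p(e)), cons(cons(m(a, cons(a, m(cons(cons(e, e), p(e)), cons(p(e), p(e)), p(cons(e, a)))), p(cons(e, a))), e), cons(a, e)))   [R4 at 2.1.1.2.1]
2. cons(p(p(e)), cons(cons(m(a, cons(a, m(cons(cons(e, e), p(e)), cons(p(e), p(e)), p(cons(e, a)))), p(cons(e, a))), e), cons(a, e)))  →  cons(p(p(e)), cons(cons(m(a, cons(a, p(e)), p(cons(e, a))), e), cons(a, e)))   [R4 at 2.1.1.2.2]
3. cons(p(p(e)), cons(cons(m(a, cons(a, p(e)), p(cons(e, a))), e), cons(a, e)))  →  cons(p(p(e)), cons(cons(a, e), cons(a, e)))   [R4 at 2.1.1]

cons(p(p(e)), cons(cons(a, e), cons(a, e)))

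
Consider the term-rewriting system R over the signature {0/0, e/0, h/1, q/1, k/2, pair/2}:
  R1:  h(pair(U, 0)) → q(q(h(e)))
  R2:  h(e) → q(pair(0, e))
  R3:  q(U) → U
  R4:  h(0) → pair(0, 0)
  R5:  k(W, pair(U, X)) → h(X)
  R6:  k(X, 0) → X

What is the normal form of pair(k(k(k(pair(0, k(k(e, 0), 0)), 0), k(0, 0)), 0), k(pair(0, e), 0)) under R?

1. pair(k(k(k(pair(0, k(k(e, 0), 0)), 0), k(0, 0)), 0), k(pair(0, e), 0))  →  pair(k(k(pair(0, k(k(e, 0), 0)), 0), k(0, 0)), k(pair(0, e), 0))   [R6 at 1]
2. pair(k(k(pair(0, k(k(e, 0), 0)), 0), k(0, 0)), k(pair(0, e), 0))  →  pair(k(pair(0, k(k(e, 0), 0)), k(0, 0)), k(pair(0, e), 0))   [R6 at 1.1]
3. pair(k(pair(0, k(k(e, 0), 0)), k(0, 0)), k(pair(0, e), 0))  →  pair(k(pair(0, k(e, 0)), k(0, 0)), k(pair(0, e), 0))   [R6 at 1.1.2]
4. pair(k(pair(0, k(e, 0)), k(0, 0)), k(pair(0, e), 0))  →  pair(k(pair(0, e), k(0, 0)), k(pair(0, e), 0))   [R6 at 1.1.2]
5. pair(k(pair(0, e), k(0, 0)), k(pair(0, e), 0))  →  pair(k(pair(0, e), 0), k(pair(0, e), 0))   [R6 at 1.2]
6. pair(k(pair(0, e), 0), k(pair(0, e), 0))  →  pair(pair(0, e), k(pair(0, e), 0))   [R6 at 1]
7. pair(pair(0, e), k(pair(0, e), 0))  →  pair(pair(0, e), pair(0, e))   [R6 at 2]

pair(pair(0, e), pair(0, e))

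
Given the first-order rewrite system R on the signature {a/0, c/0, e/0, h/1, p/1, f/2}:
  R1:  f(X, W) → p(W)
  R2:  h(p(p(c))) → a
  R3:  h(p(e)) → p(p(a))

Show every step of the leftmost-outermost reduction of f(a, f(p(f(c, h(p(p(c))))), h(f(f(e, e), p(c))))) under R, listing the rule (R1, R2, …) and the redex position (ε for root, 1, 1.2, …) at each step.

p(p(a))

1. f(a, f(p(f(c, h(p(p(c))))), h(f(f(e, e), p(c)))))  →  p(f(p(f(c, h(p(p(c))))), h(f(f(e, e), p(c)))))   [R1 at ε]
2. p(f(p(f(c, h(p(p(c))))), h(f(f(e, e), p(c)))))  →  p(p(h(f(f(e, e), p(c)))))   [R1 at 1]
3. p(p(h(f(f(e, e), p(c)))))  →  p(p(h(p(p(c)))))   [R1 at 1.1.1]
4. p(p(h(p(p(c)))))  →  p(p(a))   [R2 at 1.1]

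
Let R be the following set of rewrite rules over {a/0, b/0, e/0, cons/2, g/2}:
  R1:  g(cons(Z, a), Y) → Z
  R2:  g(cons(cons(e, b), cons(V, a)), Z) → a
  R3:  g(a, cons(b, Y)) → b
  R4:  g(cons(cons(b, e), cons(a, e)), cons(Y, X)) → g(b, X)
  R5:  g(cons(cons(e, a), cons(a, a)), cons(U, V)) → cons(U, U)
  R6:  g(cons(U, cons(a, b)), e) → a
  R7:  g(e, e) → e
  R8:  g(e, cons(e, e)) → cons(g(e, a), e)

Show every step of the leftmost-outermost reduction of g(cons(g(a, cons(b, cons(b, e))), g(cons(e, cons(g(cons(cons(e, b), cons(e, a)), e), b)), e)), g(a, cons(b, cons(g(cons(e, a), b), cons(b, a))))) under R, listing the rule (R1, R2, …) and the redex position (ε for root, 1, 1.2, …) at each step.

1. g(cons(g(a, cons(b, cons(b, e))), g(cons(e, cons(g(cons(cons(e, b), cons(e, a)), e), b)), e)), g(a, cons(b, cons(g(cons(e, a), b), cons(b, a)))))  →  g(cons(b, g(cons(e, cons(g(cons(cons(e, b), cons(e, a)), e), b)), e)), g(a, cons(b, cons(g(cons(e, a), b), cons(b, a)))))   [R3 at 1.1]
2. g(cons(b, g(cons(e, cons(g(cons(cons(e, b), cons(e, a)), e), b)), e)), g(a, cons(b, cons(g(cons(e, a), b), cons(b, a)))))  →  g(cons(b, g(cons(e, cons(a, b)), e)), g(a, cons(b, cons(g(cons(e, a), b), cons(b, a)))))   [R2 at 1.2.1.2.1]
3. g(cons(b, g(cons(e, cons(a, b)), e)), g(a, cons(b, cons(g(cons(e, a), b), cons(b, a)))))  →  g(cons(b, a), g(a, cons(b, cons(g(cons(e, a), b), cons(b, a)))))   [R6 at 1.2]
4. g(cons(b, a), g(a, cons(b, cons(g(cons(e, a), b), cons(b, a)))))  →  b   [R1 at ε]

b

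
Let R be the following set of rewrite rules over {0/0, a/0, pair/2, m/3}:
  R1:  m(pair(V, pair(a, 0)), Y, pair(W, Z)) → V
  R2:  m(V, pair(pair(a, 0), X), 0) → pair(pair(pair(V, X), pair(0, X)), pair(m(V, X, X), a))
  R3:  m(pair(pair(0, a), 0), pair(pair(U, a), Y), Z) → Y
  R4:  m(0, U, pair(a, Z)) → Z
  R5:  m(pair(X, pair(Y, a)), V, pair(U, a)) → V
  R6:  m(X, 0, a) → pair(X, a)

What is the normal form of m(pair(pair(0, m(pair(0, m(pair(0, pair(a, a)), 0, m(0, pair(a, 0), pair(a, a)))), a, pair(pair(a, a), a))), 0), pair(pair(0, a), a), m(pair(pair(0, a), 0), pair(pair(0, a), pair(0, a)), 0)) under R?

1. m(pair(pair(0, m(pair(0, m(pair(0, pair(a, a)), 0, m(0, pair(a, 0), pair(a, a)))), a, pair(pair(a, a), a))), 0), pair(pair(0, a), a), m(pair(pair(0, a), 0), pair(pair(0, a), pair(0, a)), 0))  →  m(pair(pair(0, m(pair(0, m(pair(0, pair(a, a)), 0, a)), a, pair(pair(a, a), a))), 0), pair(pair(0, a), a), m(pair(pair(0, a), 0), pair(pair(0, a), pair(0, a)), 0))   [R4 at 1.1.2.1.2.3]
2. m(pair(pair(0, m(pair(0, m(pair(0, pair(a, a)), 0, a)), a, pair(pair(a, a), a))), 0), pair(pair(0, a), a), m(pair(pair(0, a), 0), pair(pair(0, a), pair(0, a)), 0))  →  m(pair(pair(0, m(pair(0, pair(pair(0, pair(a, a)), a)), a, pair(pair(a, a), a))), 0), pair(pair(0, a), a), m(pair(pair(0, a), 0), pair(pair(0, a), pair(0, a)), 0))   [R6 at 1.1.2.1.2]
3. m(pair(pair(0, m(pair(0, pair(pair(0, pair(a, a)), a)), a, pair(pair(a, a), a))), 0), pair(pair(0, a), a), m(pair(pair(0, a), 0), pair(pair(0, a), pair(0, a)), 0))  →  m(pair(pair(0, a), 0), pair(pair(0, a), a), m(pair(pair(0, a), 0), pair(pair(0, a), pair(0, a)), 0))   [R5 at 1.1.2]
4. m(pair(pair(0, a), 0), pair(pair(0, a), a), m(pair(pair(0, a), 0), pair(pair(0, a), pair(0, a)), 0))  →  a   [R3 at ε]

a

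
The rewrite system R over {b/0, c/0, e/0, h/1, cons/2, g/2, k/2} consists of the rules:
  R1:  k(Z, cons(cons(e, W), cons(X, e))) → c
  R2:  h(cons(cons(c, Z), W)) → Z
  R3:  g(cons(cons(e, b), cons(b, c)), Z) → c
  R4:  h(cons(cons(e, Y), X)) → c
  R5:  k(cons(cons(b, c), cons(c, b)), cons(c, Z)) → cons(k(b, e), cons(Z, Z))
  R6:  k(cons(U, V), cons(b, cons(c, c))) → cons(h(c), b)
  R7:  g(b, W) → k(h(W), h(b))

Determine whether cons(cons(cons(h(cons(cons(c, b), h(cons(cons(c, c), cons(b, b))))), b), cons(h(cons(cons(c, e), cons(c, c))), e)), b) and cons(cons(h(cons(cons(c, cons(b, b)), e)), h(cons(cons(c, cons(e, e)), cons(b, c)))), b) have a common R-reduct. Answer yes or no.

Reduce t₁ = cons(cons(cons(h(cons(cons(c, b), h(cons(cons(c, c), cons(b, b))))), b), cons(h(cons(cons(c, e), cons(c, c))), e)), b):
1. cons(cons(cons(h(cons(cons(c, b), h(cons(cons(c, c), cons(b, b))))), b), cons(h(cons(cons(c, e), cons(c, c))), e)), b)  →  cons(cons(cons(b, b), cons(h(cons(cons(c, e), cons(c, c))), e)), b)   [R2 at 1.1.1]
2. cons(cons(cons(b, b), cons(h(cons(cons(c, e), cons(c, c))), e)), b)  →  cons(cons(cons(b, b), cons(e, e)), b)   [R2 at 1.2.1]

Reduce t₂ = cons(cons(h(cons(cons(c, cons(b, b)), e)), h(cons(cons(c, cons(e, e)), cons(b, c)))), b):
1. cons(cons(h(cons(cons(c, cons(b, b)), e)), h(cons(cons(c, cons(e, e)), cons(b, c)))), b)  →  cons(cons(cons(b, b), h(cons(cons(c, cons(e, e)), cons(b, c)))), b)   [R2 at 1.1]
2. cons(cons(cons(b, b), h(cons(cons(c, cons(e, e)), cons(b, c)))), b)  →  cons(cons(cons(b, b), cons(e, e)), b)   [R2 at 1.2]

yes — NF(t₁) = cons(cons(cons(b, b), cons(e, e)), b), NF(t₂) = cons(cons(cons(b, b), cons(e, e)), b)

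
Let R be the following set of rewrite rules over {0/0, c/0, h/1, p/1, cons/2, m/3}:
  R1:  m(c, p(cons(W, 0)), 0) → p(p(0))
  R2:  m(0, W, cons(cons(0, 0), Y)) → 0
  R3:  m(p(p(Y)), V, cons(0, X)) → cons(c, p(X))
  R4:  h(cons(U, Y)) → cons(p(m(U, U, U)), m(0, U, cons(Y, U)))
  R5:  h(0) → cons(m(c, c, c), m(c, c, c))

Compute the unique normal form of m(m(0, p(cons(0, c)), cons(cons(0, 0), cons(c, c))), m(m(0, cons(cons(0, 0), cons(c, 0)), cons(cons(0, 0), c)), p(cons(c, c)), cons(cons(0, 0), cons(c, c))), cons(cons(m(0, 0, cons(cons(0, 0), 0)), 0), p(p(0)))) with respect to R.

0

1. m(m(0, p(cons(0, c)), cons(cons(0, 0), cons(c, c))), m(m(0, cons(cons(0, 0), cons(c, 0)), cons(cons(0, 0), c)), p(cons(c, c)), cons(cons(0, 0), cons(c, c))), cons(cons(m(0, 0, cons(cons(0, 0), 0)), 0), p(p(0))))  →  m(0, m(m(0, cons(cons(0, 0), cons(c, 0)), cons(cons(0, 0), c)), p(cons(c, c)), cons(cons(0, 0), cons(c, c))), cons(cons(m(0, 0, cons(cons(0, 0), 0)), 0), p(p(0))))   [R2 at 1]
2. m(0, m(m(0, cons(cons(0, 0), cons(c, 0)), cons(cons(0, 0), c)), p(cons(c, c)), cons(cons(0, 0), cons(c, c))), cons(cons(m(0, 0, cons(cons(0, 0), 0)), 0), p(p(0))))  →  m(0, m(0, p(cons(c, c)), cons(cons(0, 0), cons(c, c))), cons(cons(m(0, 0, cons(cons(0, 0), 0)), 0), p(p(0))))   [R2 at 2.1]
3. m(0, m(0, p(cons(c, c)), cons(cons(0, 0), cons(c, c))), cons(cons(m(0, 0, cons(cons(0, 0), 0)), 0), p(p(0))))  →  m(0, 0, cons(cons(m(0, 0, cons(cons(0, 0), 0)), 0), p(p(0))))   [R2 at 2]
4. m(0, 0, cons(cons(m(0, 0, cons(cons(0, 0), 0)), 0), p(p(0))))  →  m(0, 0, cons(cons(0, 0), p(p(0))))   [R2 at 3.1.1]
5. m(0, 0, cons(cons(0, 0), p(p(0))))  →  0   [R2 at ε]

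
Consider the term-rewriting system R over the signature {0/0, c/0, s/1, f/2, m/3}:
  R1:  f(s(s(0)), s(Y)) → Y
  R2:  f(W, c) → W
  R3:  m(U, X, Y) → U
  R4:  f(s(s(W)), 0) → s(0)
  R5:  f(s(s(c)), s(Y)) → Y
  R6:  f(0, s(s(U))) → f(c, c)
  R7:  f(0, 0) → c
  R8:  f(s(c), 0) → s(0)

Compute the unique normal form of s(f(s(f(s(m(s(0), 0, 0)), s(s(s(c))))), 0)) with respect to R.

s(s(0))

1. s(f(s(f(s(m(s(0), 0, 0)), s(s(s(c))))), 0))  →  s(f(s(f(s(s(0)), s(s(s(c))))), 0))   [R3 at 1.1.1.1.1]
2. s(f(s(f(s(s(0)), s(s(s(c))))), 0))  →  s(f(s(s(s(c))), 0))   [R1 at 1.1.1]
3. s(f(s(s(s(c))), 0))  →  s(s(0))   [R4 at 1]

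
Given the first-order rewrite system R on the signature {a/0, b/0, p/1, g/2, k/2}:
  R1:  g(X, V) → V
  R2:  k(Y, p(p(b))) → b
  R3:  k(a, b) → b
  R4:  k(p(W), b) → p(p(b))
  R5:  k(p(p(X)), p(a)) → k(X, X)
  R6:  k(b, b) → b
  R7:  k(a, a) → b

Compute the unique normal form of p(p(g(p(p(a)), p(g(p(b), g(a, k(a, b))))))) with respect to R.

p(p(p(b)))

1. p(p(g(p(p(a)), p(g(p(b), g(a, k(a, b)))))))  →  p(p(p(g(p(b), g(a, k(a, b))))))   [R1 at 1.1]
2. p(p(p(g(p(b), g(a, k(a, b))))))  →  p(p(p(g(a, k(a, b)))))   [R1 at 1.1.1]
3. p(p(p(g(a, k(a, b)))))  →  p(p(p(k(a, b))))   [R1 at 1.1.1]
4. p(p(p(k(a, b))))  →  p(p(p(b)))   [R3 at 1.1.1]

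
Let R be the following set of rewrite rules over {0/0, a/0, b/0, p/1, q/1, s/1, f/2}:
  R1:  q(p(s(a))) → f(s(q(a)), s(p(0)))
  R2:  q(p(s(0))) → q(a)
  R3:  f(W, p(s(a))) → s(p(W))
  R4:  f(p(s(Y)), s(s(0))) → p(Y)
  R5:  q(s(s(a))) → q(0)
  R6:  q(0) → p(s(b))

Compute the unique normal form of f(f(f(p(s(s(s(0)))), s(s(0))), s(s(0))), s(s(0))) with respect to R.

1. f(f(f(p(s(s(s(0)))), s(s(0))), s(s(0))), s(s(0)))  →  f(f(p(s(s(0))), s(s(0))), s(s(0)))   [R4 at 1.1]
2. f(f(p(s(s(0))), s(s(0))), s(s(0)))  →  f(p(s(0)), s(s(0)))   [R4 at 1]
3. f(p(s(0)), s(s(0)))  →  p(0)   [R4 at ε]

p(0)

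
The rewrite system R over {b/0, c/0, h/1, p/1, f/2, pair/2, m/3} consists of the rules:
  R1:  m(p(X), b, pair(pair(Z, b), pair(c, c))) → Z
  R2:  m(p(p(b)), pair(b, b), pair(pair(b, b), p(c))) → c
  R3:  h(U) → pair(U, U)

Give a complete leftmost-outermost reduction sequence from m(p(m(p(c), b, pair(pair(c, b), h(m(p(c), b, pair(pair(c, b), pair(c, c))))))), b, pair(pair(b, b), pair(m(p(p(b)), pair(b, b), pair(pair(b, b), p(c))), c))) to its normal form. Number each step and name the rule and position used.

b

1. m(p(m(p(c), b, pair(pair(c, b), h(m(p(c), b, pair(pair(c, b), pair(c, c))))))), b, pair(pair(b, b), pair(m(p(p(b)), pair(b, b), pair(pair(b, b), p(c))), c)))  →  m(p(m(p(c), b, pair(pair(c, b), pair(m(p(c), b, pair(pair(c, b), pair(c, c))), m(p(c), b, pair(pair(c, b), pair(c, c))))))), b, pair(pair(b, b), pair(m(p(p(b)), pair(b, b), pair(pair(b, b), p(c))), c)))   [R3 at 1.1.3.2]
2. m(p(m(p(c), b, pair(pair(c, b), pair(m(p(c), b, pair(pair(c, b), pair(c, c))), m(p(c), b, pair(pair(c, b), pair(c, c))))))), b, pair(pair(b, b), pair(m(p(p(b)), pair(b, b), pair(pair(b, b), p(c))), c)))  →  m(p(m(p(c), b, pair(pair(c, b), pair(c, m(p(c), b, pair(pair(c, b), pair(c, c))))))), b, pair(pair(b, b), pair(m(p(p(b)), pair(b, b), pair(pair(b, b), p(c))), c)))   [R1 at 1.1.3.2.1]
3. m(p(m(p(c), b, pair(pair(c, b), pair(c, m(p(c), b, pair(pair(c, b), pair(c, c))))))), b, pair(pair(b, b), pair(m(p(p(b)), pair(b, b), pair(pair(b, b), p(c))), c)))  →  m(p(m(p(c), b, pair(pair(c, b), pair(c, c)))), b, pair(pair(b, b), pair(m(p(p(b)), pair(b, b), pair(pair(b, b), p(c))), c)))   [R1 at 1.1.3.2.2]
4. m(p(m(p(c), b, pair(pair(c, b), pair(c, c)))), b, pair(pair(b, b), pair(m(p(p(b)), pair(b, b), pair(pair(b, b), p(c))), c)))  →  m(p(c), b, pair(pair(b, b), pair(m(p(p(b)), pair(b, b), pair(pair(b, b), p(c))), c)))   [R1 at 1.1]
5. m(p(c), b, pair(pair(b, b), pair(m(p(p(b)), pair(b, b), pair(pair(b, b), p(c))), c)))  →  m(p(c), b, pair(pair(b, b), pair(c, c)))   [R2 at 3.2.1]
6. m(p(c), b, pair(pair(b, b), pair(c, c)))  →  b   [R1 at ε]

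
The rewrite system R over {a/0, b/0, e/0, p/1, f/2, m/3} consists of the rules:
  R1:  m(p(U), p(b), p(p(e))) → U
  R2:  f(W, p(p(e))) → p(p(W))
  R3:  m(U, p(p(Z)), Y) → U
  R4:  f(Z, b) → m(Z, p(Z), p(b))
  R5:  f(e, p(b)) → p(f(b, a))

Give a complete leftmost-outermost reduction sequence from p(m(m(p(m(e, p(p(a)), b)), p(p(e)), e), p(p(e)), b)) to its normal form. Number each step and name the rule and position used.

p(p(e))

1. p(m(m(p(m(e, p(p(a)), b)), p(p(e)), e), p(p(e)), b))  →  p(m(p(m(e, p(p(a)), b)), p(p(e)), e))   [R3 at 1]
2. p(m(p(m(e, p(p(a)), b)), p(p(e)), e))  →  p(p(m(e, p(p(a)), b)))   [R3 at 1]
3. p(p(m(e, p(p(a)), b)))  →  p(p(e))   [R3 at 1.1]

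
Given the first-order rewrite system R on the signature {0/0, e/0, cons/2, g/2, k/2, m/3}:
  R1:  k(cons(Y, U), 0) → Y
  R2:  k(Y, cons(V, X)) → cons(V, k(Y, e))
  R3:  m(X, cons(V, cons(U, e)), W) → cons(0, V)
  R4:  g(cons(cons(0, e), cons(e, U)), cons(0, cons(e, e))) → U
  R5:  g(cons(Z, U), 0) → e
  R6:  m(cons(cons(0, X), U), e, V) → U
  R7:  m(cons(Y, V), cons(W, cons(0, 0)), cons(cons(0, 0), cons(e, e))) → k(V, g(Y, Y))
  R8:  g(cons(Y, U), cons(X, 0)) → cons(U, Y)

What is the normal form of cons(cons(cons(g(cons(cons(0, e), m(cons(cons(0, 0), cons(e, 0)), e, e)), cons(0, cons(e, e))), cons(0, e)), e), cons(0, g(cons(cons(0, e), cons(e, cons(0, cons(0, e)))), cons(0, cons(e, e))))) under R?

1. cons(cons(cons(g(cons(cons(0, e), m(cons(cons(0, 0), cons(e, 0)), e, e)), cons(0, cons(e, e))), cons(0, e)), e), cons(0, g(cons(cons(0, e), cons(e, cons(0, cons(0, e)))), cons(0, cons(e, e)))))  →  cons(cons(cons(g(cons(cons(0, e), cons(e, 0)), cons(0, cons(e, e))), cons(0, e)), e), cons(0, g(cons(cons(0, e), cons(e, cons(0, cons(0, e)))), cons(0, cons(e, e)))))   [R6 at 1.1.1.1.2]
2. cons(cons(cons(g(cons(cons(0, e), cons(e, 0)), cons(0, cons(e, e))), cons(0, e)), e), cons(0, g(cons(cons(0, e), cons(e, cons(0, cons(0, e)))), cons(0, cons(e, e)))))  →  cons(cons(cons(0, cons(0, e)), e), cons(0, g(cons(cons(0, e), cons(e, cons(0, cons(0, e)))), cons(0, cons(e, e)))))   [R4 at 1.1.1]
3. cons(cons(cons(0, cons(0, e)), e), cons(0, g(cons(cons(0, e), cons(e, cons(0, cons(0, e)))), cons(0, cons(e, e)))))  →  cons(cons(cons(0, cons(0, e)), e), cons(0, cons(0, cons(0, e))))   [R4 at 2.2]

cons(cons(cons(0, cons(0, e)), e), cons(0, cons(0, cons(0, e))))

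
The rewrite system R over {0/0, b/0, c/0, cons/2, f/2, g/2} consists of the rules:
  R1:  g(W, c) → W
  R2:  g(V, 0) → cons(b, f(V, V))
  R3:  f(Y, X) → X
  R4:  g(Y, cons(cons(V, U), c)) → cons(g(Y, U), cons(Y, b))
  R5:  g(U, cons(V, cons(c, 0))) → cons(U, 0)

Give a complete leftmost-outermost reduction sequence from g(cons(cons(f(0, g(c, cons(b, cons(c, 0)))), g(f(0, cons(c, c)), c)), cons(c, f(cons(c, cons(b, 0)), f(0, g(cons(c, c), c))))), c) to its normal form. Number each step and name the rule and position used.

cons(cons(cons(c, 0), cons(c, c)), cons(c, cons(c, c)))

1. g(cons(cons(f(0, g(c, cons(b, cons(c, 0)))), g(f(0, cons(c, c)), c)), cons(c, f(cons(c, cons(b, 0)), f(0, g(cons(c, c), c))))), c)  →  cons(cons(f(0, g(c, cons(b, cons(c, 0)))), g(f(0, cons(c, c)), c)), cons(c, f(cons(c, cons(b, 0)), f(0, g(cons(c, c), c)))))   [R1 at ε]
2. cons(cons(f(0, g(c, cons(b, cons(c, 0)))), g(f(0, cons(c, c)), c)), cons(c, f(cons(c, cons(b, 0)), f(0, g(cons(c, c), c)))))  →  cons(cons(g(c, cons(b, cons(c, 0))), g(f(0, cons(c, c)), c)), cons(c, f(cons(c, cons(b, 0)), f(0, g(cons(c, c), c)))))   [R3 at 1.1]
3. cons(cons(g(c, cons(b, cons(c, 0))), g(f(0, cons(c, c)), c)), cons(c, f(cons(c, cons(b, 0)), f(0, g(cons(c, c), c)))))  →  cons(cons(cons(c, 0), g(f(0, cons(c, c)), c)), cons(c, f(cons(c, cons(b, 0)), f(0, g(cons(c, c), c)))))   [R5 at 1.1]
4. cons(cons(cons(c, 0), g(f(0, cons(c, c)), c)), cons(c, f(cons(c, cons(b, 0)), f(0, g(cons(c, c), c)))))  →  cons(cons(cons(c, 0), f(0, cons(c, c))), cons(c, f(cons(c, cons(b, 0)), f(0, g(cons(c, c), c)))))   [R1 at 1.2]
5. cons(cons(cons(c, 0), f(0, cons(c, c))), cons(c, f(cons(c, cons(b, 0)), f(0, g(cons(c, c), c)))))  →  cons(cons(cons(c, 0), cons(c, c)), cons(c, f(cons(c, cons(b, 0)), f(0, g(cons(c, c), c)))))   [R3 at 1.2]
6. cons(cons(cons(c, 0), cons(c, c)), cons(c, f(cons(c, cons(b, 0)), f(0, g(cons(c, c), c)))))  →  cons(cons(cons(c, 0), cons(c, c)), cons(c, f(0, g(cons(c, c), c))))   [R3 at 2.2]
7. cons(cons(cons(c, 0), cons(c, c)), cons(c, f(0, g(cons(c, c), c))))  →  cons(cons(cons(c, 0), cons(c, c)), cons(c, g(cons(c, c), c)))   [R3 at 2.2]
8. cons(cons(cons(c, 0), cons(c, c)), cons(c, g(cons(c, c), c)))  →  cons(cons(cons(c, 0), cons(c, c)), cons(c, cons(c, c)))   [R1 at 2.2]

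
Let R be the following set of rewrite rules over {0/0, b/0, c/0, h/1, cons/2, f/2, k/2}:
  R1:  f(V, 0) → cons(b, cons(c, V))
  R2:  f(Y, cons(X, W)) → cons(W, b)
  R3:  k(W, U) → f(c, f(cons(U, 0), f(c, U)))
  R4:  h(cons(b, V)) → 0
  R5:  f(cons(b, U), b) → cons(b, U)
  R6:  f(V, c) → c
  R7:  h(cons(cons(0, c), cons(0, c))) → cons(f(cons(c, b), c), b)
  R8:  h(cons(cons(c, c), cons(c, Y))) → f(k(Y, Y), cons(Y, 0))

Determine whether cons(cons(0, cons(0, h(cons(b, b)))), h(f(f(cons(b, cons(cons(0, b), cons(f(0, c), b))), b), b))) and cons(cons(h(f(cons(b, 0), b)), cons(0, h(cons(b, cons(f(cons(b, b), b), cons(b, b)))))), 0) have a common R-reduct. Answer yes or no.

Reduce t₁ = cons(cons(0, cons(0, h(cons(b, b)))), h(f(f(cons(b, cons(cons(0, b), cons(f(0, c), b))), b), b))):
1. cons(cons(0, cons(0, h(cons(b, b)))), h(f(f(cons(b, cons(cons(0, b), cons(f(0, c), b))), b), b)))  →  cons(cons(0, cons(0, 0)), h(f(f(cons(b, cons(cons(0, b), cons(f(0, c), b))), b), b)))   [R4 at 1.2.2]
2. cons(cons(0, cons(0, 0)), h(f(f(cons(b, cons(cons(0, b), cons(f(0, c), b))), b), b)))  →  cons(cons(0, cons(0, 0)), h(f(cons(b, cons(cons(0, b), cons(f(0, c), b))), b)))   [R5 at 2.1.1]
3. cons(cons(0, cons(0, 0)), h(f(cons(b, cons(cons(0, b), cons(f(0, c), b))), b)))  →  cons(cons(0, cons(0, 0)), h(cons(b, cons(cons(0, b), cons(f(0, c), b)))))   [R5 at 2.1]
4. cons(cons(0, cons(0, 0)), h(cons(b, cons(cons(0, b), cons(f(0, c), b)))))  →  cons(cons(0, cons(0, 0)), 0)   [R4 at 2]

Reduce t₂ = cons(cons(h(f(cons(b, 0), b)), cons(0, h(cons(b, cons(f(cons(b, b), b), cons(b, b)))))), 0):
1. cons(cons(h(f(cons(b, 0), b)), cons(0, h(cons(b, cons(f(cons(b, b), b), cons(b, b)))))), 0)  →  cons(cons(h(cons(b, 0)), cons(0, h(cons(b, cons(f(cons(b, b), b), cons(b, b)))))), 0)   [R5 at 1.1.1]
2. cons(cons(h(cons(b, 0)), cons(0, h(cons(b, cons(f(cons(b, b), b), cons(b, b)))))), 0)  →  cons(cons(0, cons(0, h(cons(b, cons(f(cons(b, b), b), cons(b, b)))))), 0)   [R4 at 1.1]
3. cons(cons(0, cons(0, h(cons(b, cons(f(cons(b, b), b), cons(b, b)))))), 0)  →  cons(cons(0, cons(0, 0)), 0)   [R4 at 1.2.2]

yes — NF(t₁) = cons(cons(0, cons(0, 0)), 0), NF(t₂) = cons(cons(0, cons(0, 0)), 0)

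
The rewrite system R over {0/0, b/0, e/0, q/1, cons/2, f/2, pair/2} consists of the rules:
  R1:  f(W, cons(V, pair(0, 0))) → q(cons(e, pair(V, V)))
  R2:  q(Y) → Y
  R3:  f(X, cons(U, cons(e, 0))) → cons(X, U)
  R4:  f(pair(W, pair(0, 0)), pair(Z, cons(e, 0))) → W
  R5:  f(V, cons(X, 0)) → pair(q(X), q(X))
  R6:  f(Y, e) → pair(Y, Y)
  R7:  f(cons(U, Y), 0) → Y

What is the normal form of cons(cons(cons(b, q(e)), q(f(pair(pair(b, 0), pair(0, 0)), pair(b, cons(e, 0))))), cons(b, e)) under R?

cons(cons(cons(b, e), pair(b, 0)), cons(b, e))

1. cons(cons(cons(b, q(e)), q(f(pair(pair(b, 0), pair(0, 0)), pair(b, cons(e, 0))))), cons(b, e))  →  cons(cons(cons(b, e), q(f(pair(pair(b, 0), pair(0, 0)), pair(b, cons(e, 0))))), cons(b, e))   [R2 at 1.1.2]
2. cons(cons(cons(b, e), q(f(pair(pair(b, 0), pair(0, 0)), pair(b, cons(e, 0))))), cons(b, e))  →  cons(cons(cons(b, e), f(pair(pair(b, 0), pair(0, 0)), pair(b, cons(e, 0)))), cons(b, e))   [R2 at 1.2]
3. cons(cons(cons(b, e), f(pair(pair(b, 0), pair(0, 0)), pair(b, cons(e, 0)))), cons(b, e))  →  cons(cons(cons(b, e), pair(b, 0)), cons(b, e))   [R4 at 1.2]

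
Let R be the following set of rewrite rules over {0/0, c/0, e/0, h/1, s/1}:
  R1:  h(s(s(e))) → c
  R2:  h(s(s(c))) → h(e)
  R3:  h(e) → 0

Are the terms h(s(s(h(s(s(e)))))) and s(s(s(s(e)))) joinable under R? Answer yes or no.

no — NF(t₁) = 0, NF(t₂) = s(s(s(s(e))))

Reduce t₁ = h(s(s(h(s(s(e)))))):
1. h(s(s(h(s(s(e))))))  →  h(s(s(c)))   [R1 at 1.1.1]
2. h(s(s(c)))  →  h(e)   [R2 at ε]
3. h(e)  →  0   [R3 at ε]

Reduce t₂ = s(s(s(s(e)))):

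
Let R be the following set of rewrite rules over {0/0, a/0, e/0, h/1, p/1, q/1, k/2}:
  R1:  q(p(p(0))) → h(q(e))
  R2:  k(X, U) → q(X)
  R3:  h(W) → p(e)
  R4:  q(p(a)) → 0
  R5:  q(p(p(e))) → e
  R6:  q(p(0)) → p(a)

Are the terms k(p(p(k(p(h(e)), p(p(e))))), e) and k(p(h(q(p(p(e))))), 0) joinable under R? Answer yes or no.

Reduce t₁ = k(p(p(k(p(h(e)), p(p(e))))), e):
1. k(p(p(k(p(h(e)), p(p(e))))), e)  →  q(p(p(k(p(h(e)), p(p(e))))))   [R2 at ε]
2. q(p(p(k(p(h(e)), p(p(e))))))  →  q(p(p(q(p(h(e))))))   [R2 at 1.1.1]
3. q(p(p(q(p(h(e))))))  →  q(p(p(q(p(p(e))))))   [R3 at 1.1.1.1.1]
4. q(p(p(q(p(p(e))))))  →  q(p(p(e)))   [R5 at 1.1.1]
5. q(p(p(e)))  →  e   [R5 at ε]

Reduce t₂ = k(p(h(q(p(p(e))))), 0):
1. k(p(h(q(p(p(e))))), 0)  →  q(p(h(q(p(p(e))))))   [R2 at ε]
2. q(p(h(q(p(p(e))))))  →  q(p(p(e)))   [R3 at 1.1]
3. q(p(p(e)))  →  e   [R5 at ε]

yes — NF(t₁) = e, NF(t₂) = e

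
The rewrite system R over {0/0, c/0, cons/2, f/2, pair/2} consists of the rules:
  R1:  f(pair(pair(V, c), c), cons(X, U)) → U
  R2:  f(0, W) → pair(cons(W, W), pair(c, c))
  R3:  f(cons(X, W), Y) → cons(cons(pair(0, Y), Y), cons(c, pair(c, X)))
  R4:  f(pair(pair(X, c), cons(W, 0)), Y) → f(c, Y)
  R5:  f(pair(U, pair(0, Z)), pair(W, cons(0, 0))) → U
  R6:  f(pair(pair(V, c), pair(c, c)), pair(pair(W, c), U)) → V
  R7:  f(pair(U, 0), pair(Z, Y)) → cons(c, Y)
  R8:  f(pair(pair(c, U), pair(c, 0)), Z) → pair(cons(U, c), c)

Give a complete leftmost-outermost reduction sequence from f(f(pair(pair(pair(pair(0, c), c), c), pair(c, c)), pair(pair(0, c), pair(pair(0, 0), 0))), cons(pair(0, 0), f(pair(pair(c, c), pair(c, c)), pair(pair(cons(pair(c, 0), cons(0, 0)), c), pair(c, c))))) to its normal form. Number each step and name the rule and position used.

c

1. f(f(pair(pair(pair(pair(0, c), c), c), pair(c, c)), pair(pair(0, c), pair(pair(0, 0), 0))), cons(pair(0, 0), f(pair(pair(c, c), pair(c, c)), pair(pair(cons(pair(c, 0), cons(0, 0)), c), pair(c, c)))))  →  f(pair(pair(0, c), c), cons(pair(0, 0), f(pair(pair(c, c), pair(c, c)), pair(pair(cons(pair(c, 0), cons(0, 0)), c), pair(c, c)))))   [R6 at 1]
2. f(pair(pair(0, c), c), cons(pair(0, 0), f(pair(pair(c, c), pair(c, c)), pair(pair(cons(pair(c, 0), cons(0, 0)), c), pair(c, c)))))  →  f(pair(pair(c, c), pair(c, c)), pair(pair(cons(pair(c, 0), cons(0, 0)), c), pair(c, c)))   [R1 at ε]
3. f(pair(pair(c, c), pair(c, c)), pair(pair(cons(pair(c, 0), cons(0, 0)), c), pair(c, c)))  →  c   [R6 at ε]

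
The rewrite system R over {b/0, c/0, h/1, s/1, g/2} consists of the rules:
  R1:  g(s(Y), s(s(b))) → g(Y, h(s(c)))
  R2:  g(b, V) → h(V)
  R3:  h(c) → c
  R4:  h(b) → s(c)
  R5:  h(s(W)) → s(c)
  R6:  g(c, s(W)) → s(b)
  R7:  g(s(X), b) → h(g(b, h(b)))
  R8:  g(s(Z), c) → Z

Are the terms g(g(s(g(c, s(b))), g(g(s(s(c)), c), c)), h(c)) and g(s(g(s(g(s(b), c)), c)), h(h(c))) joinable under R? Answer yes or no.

Reduce t₁ = g(g(s(g(c, s(b))), g(g(s(s(c)), c), c)), h(c)):
1. g(g(s(g(c, s(b))), g(g(s(s(c)), c), c)), h(c))  →  g(g(s(s(b)), g(g(s(s(c)), c), c)), h(c))   [R6 at 1.1.1]
2. g(g(s(s(b)), g(g(s(s(c)), c), c)), h(c))  →  g(g(s(s(b)), g(s(c), c)), h(c))   [R8 at 1.2.1]
3. g(g(s(s(b)), g(s(c), c)), h(c))  →  g(g(s(s(b)), c), h(c))   [R8 at 1.2]
4. g(g(s(s(b)), c), h(c))  →  g(s(b), h(c))   [R8 at 1]
5. g(s(b), h(c))  →  g(s(b), c)   [R3 at 2]
6. g(s(b), c)  →  b   [R8 at ε]

Reduce t₂ = g(s(g(s(g(s(b), c)), c)), h(h(c))):
1. g(s(g(s(g(s(b), c)), c)), h(h(c)))  →  g(s(g(s(b), c)), h(h(c)))   [R8 at 1.1]
2. g(s(g(s(b), c)), h(h(c)))  →  g(s(b), h(h(c)))   [R8 at 1.1]
3. g(s(b), h(h(c)))  →  g(s(b), h(c))   [R3 at 2.1]
4. g(s(b), h(c))  →  g(s(b), c)   [R3 at 2]
5. g(s(b), c)  →  b   [R8 at ε]

yes — NF(t₁) = b, NF(t₂) = b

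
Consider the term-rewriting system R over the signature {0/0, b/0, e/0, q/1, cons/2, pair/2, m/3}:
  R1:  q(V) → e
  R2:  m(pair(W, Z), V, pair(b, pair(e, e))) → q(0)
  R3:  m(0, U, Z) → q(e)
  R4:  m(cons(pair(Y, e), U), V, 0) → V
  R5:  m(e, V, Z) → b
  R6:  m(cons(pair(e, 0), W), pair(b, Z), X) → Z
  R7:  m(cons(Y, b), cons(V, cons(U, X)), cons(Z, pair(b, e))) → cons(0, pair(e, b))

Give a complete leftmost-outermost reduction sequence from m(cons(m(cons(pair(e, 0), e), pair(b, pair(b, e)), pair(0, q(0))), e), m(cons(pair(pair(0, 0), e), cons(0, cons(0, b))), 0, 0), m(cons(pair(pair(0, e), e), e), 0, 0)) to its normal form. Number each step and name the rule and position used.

0

1. m(cons(m(cons(pair(e, 0), e), pair(b, pair(b, e)), pair(0, q(0))), e), m(cons(pair(pair(0, 0), e), cons(0, cons(0, b))), 0, 0), m(cons(pair(pair(0, e), e), e), 0, 0))  →  m(cons(pair(b, e), e), m(cons(pair(pair(0, 0), e), cons(0, cons(0, b))), 0, 0), m(cons(pair(pair(0, e), e), e), 0, 0))   [R6 at 1.1]
2. m(cons(pair(b, e), e), m(cons(pair(pair(0, 0), e), cons(0, cons(0, b))), 0, 0), m(cons(pair(pair(0, e), e), e), 0, 0))  →  m(cons(pair(b, e), e), 0, m(cons(pair(pair(0, e), e), e), 0, 0))   [R4 at 2]
3. m(cons(pair(b, e), e), 0, m(cons(pair(pair(0, e), e), e), 0, 0))  →  m(cons(pair(b, e), e), 0, 0)   [R4 at 3]
4. m(cons(pair(b, e), e), 0, 0)  →  0   [R4 at ε]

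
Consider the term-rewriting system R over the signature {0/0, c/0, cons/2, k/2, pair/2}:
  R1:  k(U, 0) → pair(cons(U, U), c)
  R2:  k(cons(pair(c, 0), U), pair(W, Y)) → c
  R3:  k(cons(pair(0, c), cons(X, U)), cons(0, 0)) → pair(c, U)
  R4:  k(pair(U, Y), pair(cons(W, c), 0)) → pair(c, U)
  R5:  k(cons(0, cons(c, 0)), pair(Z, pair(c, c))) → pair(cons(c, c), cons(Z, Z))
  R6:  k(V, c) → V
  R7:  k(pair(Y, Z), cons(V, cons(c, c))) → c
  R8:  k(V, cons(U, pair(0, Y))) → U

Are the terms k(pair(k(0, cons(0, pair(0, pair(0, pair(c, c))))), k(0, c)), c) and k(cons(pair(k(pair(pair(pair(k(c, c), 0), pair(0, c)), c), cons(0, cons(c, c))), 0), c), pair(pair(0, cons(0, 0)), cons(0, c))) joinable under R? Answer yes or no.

no — NF(t₁) = pair(0, 0), NF(t₂) = c

Reduce t₁ = k(pair(k(0, cons(0, pair(0, pair(0, pair(c, c))))), k(0, c)), c):
1. k(pair(k(0, cons(0, pair(0, pair(0, pair(c, c))))), k(0, c)), c)  →  pair(k(0, cons(0, pair(0, pair(0, pair(c, c))))), k(0, c))   [R6 at ε]
2. pair(k(0, cons(0, pair(0, pair(0, pair(c, c))))), k(0, c))  →  pair(0, k(0, c))   [R8 at 1]
3. pair(0, k(0, c))  →  pair(0, 0)   [R6 at 2]

Reduce t₂ = k(cons(pair(k(pair(pair(pair(k(c, c), 0), pair(0, c)), c), cons(0, cons(c, c))), 0), c), pair(pair(0, cons(0, 0)), cons(0, c))):
1. k(cons(pair(k(pair(pair(pair(k(c, c), 0), pair(0, c)), c), cons(0, cons(c, c))), 0), c), pair(pair(0, cons(0, 0)), cons(0, c)))  →  k(cons(pair(c, 0), c), pair(pair(0, cons(0, 0)), cons(0, c)))   [R7 at 1.1.1]
2. k(cons(pair(c, 0), c), pair(pair(0, cons(0, 0)), cons(0, c)))  →  c   [R2 at ε]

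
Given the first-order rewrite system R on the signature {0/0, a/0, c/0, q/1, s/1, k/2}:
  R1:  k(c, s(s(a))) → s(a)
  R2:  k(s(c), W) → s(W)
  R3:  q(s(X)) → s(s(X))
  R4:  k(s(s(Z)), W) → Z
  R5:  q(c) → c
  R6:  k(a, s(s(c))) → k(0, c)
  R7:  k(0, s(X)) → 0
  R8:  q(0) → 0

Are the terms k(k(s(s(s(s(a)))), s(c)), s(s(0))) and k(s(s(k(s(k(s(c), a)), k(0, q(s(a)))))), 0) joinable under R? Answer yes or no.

yes — NF(t₁) = a, NF(t₂) = a

Reduce t₁ = k(k(s(s(s(s(a)))), s(c)), s(s(0))):
1. k(k(s(s(s(s(a)))), s(c)), s(s(0)))  →  k(s(s(a)), s(s(0)))   [R4 at 1]
2. k(s(s(a)), s(s(0)))  →  a   [R4 at ε]

Reduce t₂ = k(s(s(k(s(k(s(c), a)), k(0, q(s(a)))))), 0):
1. k(s(s(k(s(k(s(c), a)), k(0, q(s(a)))))), 0)  →  k(s(k(s(c), a)), k(0, q(s(a))))   [R4 at ε]
2. k(s(k(s(c), a)), k(0, q(s(a))))  →  k(s(s(a)), k(0, q(s(a))))   [R2 at 1.1]
3. k(s(s(a)), k(0, q(s(a))))  →  a   [R4 at ε]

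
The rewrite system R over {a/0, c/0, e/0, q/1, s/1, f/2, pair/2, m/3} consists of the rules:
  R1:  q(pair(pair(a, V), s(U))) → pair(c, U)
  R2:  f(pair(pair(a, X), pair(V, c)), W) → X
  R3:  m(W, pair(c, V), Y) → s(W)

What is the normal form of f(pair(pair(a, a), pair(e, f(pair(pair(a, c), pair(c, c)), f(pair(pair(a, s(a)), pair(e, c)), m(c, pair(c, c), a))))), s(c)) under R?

a

1. f(pair(pair(a, a), pair(e, f(pair(pair(a, c), pair(c, c)), f(pair(pair(a, s(a)), pair(e, c)), m(c, pair(c, c), a))))), s(c))  →  f(pair(pair(a, a), pair(e, c)), s(c))   [R2 at 1.2.2]
2. f(pair(pair(a, a), pair(e, c)), s(c))  →  a   [R2 at ε]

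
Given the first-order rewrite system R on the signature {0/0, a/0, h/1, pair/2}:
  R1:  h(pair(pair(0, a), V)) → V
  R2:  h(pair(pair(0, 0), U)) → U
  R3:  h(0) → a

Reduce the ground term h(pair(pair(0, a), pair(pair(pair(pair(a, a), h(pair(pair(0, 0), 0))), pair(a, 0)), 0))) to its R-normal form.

1. h(pair(pair(0, a), pair(pair(pair(pair(a, a), h(pair(pair(0, 0), 0))), pair(a, 0)), 0)))  →  pair(pair(pair(pair(a, a), h(pair(pair(0, 0), 0))), pair(a, 0)), 0)   [R1 at ε]
2. pair(pair(pair(pair(a, a), h(pair(pair(0, 0), 0))), pair(a, 0)), 0)  →  pair(pair(pair(pair(a, a), 0), pair(a, 0)), 0)   [R2 at 1.1.2]

pair(pair(pair(pair(a, a), 0), pair(a, 0)), 0)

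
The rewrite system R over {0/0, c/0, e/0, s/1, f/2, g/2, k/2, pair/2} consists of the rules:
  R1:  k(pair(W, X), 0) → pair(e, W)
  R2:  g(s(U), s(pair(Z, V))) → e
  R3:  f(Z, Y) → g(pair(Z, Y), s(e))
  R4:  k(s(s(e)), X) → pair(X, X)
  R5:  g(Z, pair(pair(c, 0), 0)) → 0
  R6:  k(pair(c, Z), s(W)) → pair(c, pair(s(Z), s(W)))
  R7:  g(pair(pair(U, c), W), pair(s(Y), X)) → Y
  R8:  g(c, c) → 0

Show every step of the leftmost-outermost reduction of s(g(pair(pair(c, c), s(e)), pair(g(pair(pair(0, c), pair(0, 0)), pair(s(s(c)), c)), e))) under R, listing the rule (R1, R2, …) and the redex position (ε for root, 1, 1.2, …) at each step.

1. s(g(pair(pair(c, c), s(e)), pair(g(pair(pair(0, c), pair(0, 0)), pair(s(s(c)), c)), e)))  →  s(g(pair(pair(c, c), s(e)), pair(s(c), e)))   [R7 at 1.2.1]
2. s(g(pair(pair(c, c), s(e)), pair(s(c), e)))  →  s(c)   [R7 at 1]

s(c)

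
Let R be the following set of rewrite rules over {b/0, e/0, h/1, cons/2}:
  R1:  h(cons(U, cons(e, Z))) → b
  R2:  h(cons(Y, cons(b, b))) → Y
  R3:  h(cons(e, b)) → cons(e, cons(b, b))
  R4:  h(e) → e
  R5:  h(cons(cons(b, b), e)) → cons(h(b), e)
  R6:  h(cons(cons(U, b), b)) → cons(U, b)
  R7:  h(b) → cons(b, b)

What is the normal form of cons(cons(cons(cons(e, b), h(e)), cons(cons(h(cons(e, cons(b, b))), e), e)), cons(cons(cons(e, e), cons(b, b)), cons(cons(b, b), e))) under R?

cons(cons(cons(cons(e, b), e), cons(cons(e, e), e)), cons(cons(cons(e, e), cons(b, b)), cons(cons(b, b), e)))

1. cons(cons(cons(cons(e, b), h(e)), cons(cons(h(cons(e, cons(b, b))), e), e)), cons(cons(cons(e, e), cons(b, b)), cons(cons(b, b), e)))  →  cons(cons(cons(cons(e, b), e), cons(cons(h(cons(e, cons(b, b))), e), e)), cons(cons(cons(e, e), cons(b, b)), cons(cons(b, b), e)))   [R4 at 1.1.2]
2. cons(cons(cons(cons(e, b), e), cons(cons(h(cons(e, cons(b, b))), e), e)), cons(cons(cons(e, e), cons(b, b)), cons(cons(b, b), e)))  →  cons(cons(cons(cons(e, b), e), cons(cons(e, e), e)), cons(cons(cons(e, e), cons(b, b)), cons(cons(b, b), e)))   [R2 at 1.2.1.1]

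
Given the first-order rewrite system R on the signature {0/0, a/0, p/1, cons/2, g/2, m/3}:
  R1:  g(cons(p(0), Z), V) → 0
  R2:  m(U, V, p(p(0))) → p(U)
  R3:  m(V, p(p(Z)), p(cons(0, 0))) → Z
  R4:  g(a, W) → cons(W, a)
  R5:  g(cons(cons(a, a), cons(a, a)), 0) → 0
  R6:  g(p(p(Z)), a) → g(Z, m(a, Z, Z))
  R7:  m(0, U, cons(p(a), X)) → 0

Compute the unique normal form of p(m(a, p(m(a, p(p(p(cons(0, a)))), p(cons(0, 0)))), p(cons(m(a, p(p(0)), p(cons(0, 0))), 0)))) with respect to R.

1. p(m(a, p(m(a, p(p(p(cons(0, a)))), p(cons(0, 0)))), p(cons(m(a, p(p(0)), p(cons(0, 0))), 0))))  →  p(m(a, p(p(cons(0, a))), p(cons(m(a, p(p(0)), p(cons(0, 0))), 0))))   [R3 at 1.2.1]
2. p(m(a, p(p(cons(0, a))), p(cons(m(a, p(p(0)), p(cons(0, 0))), 0))))  →  p(m(a, p(p(cons(0, a))), p(cons(0, 0))))   [R3 at 1.3.1.1]
3. p(m(a, p(p(cons(0, a))), p(cons(0, 0))))  →  p(cons(0, a))   [R3 at 1]

p(cons(0, a))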